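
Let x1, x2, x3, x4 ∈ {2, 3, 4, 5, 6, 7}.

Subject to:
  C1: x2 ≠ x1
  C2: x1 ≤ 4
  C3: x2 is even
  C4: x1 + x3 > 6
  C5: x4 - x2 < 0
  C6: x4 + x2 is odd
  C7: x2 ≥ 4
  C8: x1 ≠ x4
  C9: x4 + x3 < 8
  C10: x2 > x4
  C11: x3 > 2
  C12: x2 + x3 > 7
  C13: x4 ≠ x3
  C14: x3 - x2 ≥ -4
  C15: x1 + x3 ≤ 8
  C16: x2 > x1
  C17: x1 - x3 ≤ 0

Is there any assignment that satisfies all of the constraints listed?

Satisfiable

One satisfying assignment is x1 = 4, x2 = 6, x3 = 4, x4 = 3.
For the less obvious constraints — constraint 4: x1 + x3 = 8; constraint 5: x4 - x2 = -3 — and the others hold by inspection.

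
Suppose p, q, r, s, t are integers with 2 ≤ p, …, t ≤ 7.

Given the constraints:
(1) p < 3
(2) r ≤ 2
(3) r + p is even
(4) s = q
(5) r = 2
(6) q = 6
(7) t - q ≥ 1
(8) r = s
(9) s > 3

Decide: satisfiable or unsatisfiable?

Constraint 5 fixes r = 2 and constraint 6 fixes q = 6. Constraints 4 and 8 give r = s = q, so r = q. But 2 ≠ 6 — contradiction.

Unsatisfiable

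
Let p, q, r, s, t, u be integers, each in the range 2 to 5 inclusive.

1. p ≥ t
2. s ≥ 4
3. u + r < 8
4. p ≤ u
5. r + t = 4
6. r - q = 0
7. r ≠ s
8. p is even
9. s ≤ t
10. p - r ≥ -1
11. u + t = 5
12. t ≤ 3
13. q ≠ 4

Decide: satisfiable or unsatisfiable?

From constraints 2 and 9: t ≥ s and s ≥ 4, so t ≥ 4. From constraint 12: t ≤ 3. But 3 < 4, so no value of t works.

Unsatisfiable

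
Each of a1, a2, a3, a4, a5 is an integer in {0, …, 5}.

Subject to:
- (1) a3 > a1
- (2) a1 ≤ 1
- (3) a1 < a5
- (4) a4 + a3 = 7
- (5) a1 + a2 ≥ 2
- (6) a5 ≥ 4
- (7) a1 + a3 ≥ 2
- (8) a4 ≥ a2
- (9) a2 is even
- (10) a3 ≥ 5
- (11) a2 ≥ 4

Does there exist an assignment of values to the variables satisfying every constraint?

From constraints 8 and 11: a4 ≥ a2 ≥ 4. From constraint 10: a3 ≥ 5. Hence a4 + a3 ≥ 9. But constraint 4 requires a4 + a3 = 7, and 7 < 9. Contradiction.

Unsatisfiable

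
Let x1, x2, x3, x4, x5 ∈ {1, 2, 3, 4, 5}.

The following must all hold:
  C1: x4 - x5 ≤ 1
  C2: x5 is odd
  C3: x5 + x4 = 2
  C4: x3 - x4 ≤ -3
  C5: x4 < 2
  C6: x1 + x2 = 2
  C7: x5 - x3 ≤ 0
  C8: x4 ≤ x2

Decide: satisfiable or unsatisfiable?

Unsatisfiable

Constraints 1, 4, and 7 give x3 − x5 ≥ 0, x5 − x4 ≥ -1, x4 − x3 ≥ 3.
Adding all 3 inequalities: the left sides telescope to 0, and the right sides sum to 0 + (-1) + 3 = 2. So 0 ≥ 2, which is false.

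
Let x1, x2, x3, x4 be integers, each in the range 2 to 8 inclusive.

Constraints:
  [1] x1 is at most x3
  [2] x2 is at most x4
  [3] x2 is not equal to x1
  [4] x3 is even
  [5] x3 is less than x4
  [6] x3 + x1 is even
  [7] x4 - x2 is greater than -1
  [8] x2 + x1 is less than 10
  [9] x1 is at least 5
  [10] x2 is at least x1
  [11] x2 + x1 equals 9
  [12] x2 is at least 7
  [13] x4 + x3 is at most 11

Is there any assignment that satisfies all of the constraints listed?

From constraints 2 and 12: x4 ≥ x2 ≥ 7. From constraints 1 and 9: x3 ≥ x1 ≥ 5. Hence x4 + x3 ≥ 12. But constraint 13 requires x4 + x3 ≤ 11, and 11 < 12. Contradiction.

Unsatisfiable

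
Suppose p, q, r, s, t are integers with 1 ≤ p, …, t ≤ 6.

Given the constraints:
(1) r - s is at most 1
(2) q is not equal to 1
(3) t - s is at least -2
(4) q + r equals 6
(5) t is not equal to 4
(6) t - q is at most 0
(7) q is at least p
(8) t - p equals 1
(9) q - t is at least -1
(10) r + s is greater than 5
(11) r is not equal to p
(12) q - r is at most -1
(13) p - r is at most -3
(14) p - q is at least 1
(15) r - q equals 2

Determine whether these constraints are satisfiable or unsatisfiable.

Unsatisfiable

Constraints 1, 3, 6, 13, and 14 give r − p ≥ 3, p − q ≥ 1, q − t ≥ 0, t − s ≥ -2, s − r ≥ -1.
Adding all 5 inequalities: the left sides telescope to 0, and the right sides sum to 3 + 1 + 0 + (-2) + (-1) = 1. So 0 ≥ 1, which is false.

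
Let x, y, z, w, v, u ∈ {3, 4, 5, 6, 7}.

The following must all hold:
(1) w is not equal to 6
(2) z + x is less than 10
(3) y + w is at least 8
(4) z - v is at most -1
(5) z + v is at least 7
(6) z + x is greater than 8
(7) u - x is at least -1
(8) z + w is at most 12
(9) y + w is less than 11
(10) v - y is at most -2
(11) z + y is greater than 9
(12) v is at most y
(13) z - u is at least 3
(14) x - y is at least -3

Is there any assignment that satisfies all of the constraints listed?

Unsatisfiable

Constraints 4, 7, 10, 13, and 14 give u − x ≥ -1, x − y ≥ -3, y − v ≥ 2, v − z ≥ 1, z − u ≥ 3.
Adding all 5 inequalities: the left sides telescope to 0, and the right sides sum to (-1) + (-3) + 2 + 1 + 3 = 2. So 0 ≥ 2, which is false.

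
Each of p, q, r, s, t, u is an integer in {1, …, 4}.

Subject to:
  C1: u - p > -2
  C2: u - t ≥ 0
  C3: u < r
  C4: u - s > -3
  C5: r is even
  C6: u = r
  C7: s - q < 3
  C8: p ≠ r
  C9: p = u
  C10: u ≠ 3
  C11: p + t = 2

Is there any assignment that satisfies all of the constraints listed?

Unsatisfiable

From constraints 6 and 9, p = u = r, so p = r. But constraint 8 says p ≠ r. Contradiction.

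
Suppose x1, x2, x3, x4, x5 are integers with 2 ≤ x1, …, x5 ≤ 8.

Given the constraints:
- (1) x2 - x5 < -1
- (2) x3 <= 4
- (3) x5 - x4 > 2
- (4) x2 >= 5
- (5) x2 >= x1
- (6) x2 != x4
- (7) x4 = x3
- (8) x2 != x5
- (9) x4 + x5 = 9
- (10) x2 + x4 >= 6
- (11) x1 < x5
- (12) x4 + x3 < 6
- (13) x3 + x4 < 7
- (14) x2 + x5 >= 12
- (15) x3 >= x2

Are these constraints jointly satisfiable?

From constraints 4 and 15: x3 ≥ x2 and x2 ≥ 5, so x3 ≥ 5. From constraint 2: x3 ≤ 4. But 4 < 5, so no value of x3 works.

Unsatisfiable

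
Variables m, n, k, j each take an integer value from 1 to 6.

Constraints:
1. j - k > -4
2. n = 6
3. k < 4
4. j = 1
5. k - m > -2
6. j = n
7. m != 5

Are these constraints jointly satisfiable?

Constraint 4 fixes j = 1 and constraint 2 fixes n = 6, but constraint 6 requires j = n. Since 1 ≠ 6, contradiction.

Unsatisfiable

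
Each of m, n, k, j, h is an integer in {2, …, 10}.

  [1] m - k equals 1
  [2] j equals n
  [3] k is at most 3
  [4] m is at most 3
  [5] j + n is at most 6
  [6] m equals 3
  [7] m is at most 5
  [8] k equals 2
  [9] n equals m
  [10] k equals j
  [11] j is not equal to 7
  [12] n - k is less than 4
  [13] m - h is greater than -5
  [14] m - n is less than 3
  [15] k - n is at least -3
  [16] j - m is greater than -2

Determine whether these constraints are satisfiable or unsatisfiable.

Unsatisfiable

Constraint 8 fixes k = 2 and constraint 6 fixes m = 3. Constraints 2, 9, and 10 give k = j = n = m, so k = m. But 2 ≠ 3 — contradiction.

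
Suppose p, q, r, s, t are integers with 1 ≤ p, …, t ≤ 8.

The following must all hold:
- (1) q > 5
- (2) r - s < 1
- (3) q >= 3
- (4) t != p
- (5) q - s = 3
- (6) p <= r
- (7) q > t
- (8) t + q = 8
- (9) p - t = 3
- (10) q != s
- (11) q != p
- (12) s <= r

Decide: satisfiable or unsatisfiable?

One satisfying assignment is p = 4, q = 7, r = 4, s = 4, t = 1.
For the less obvious constraints — constraint 2: r - s = 0; constraint 5: q - s = 3; constraint 8: t + q = 8 — and the others hold by inspection.

Satisfiable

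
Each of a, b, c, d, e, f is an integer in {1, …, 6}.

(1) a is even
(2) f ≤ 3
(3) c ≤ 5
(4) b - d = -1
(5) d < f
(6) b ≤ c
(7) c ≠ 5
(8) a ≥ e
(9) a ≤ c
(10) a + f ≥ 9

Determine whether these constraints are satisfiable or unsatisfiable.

Unsatisfiable

From constraints 3 and 9: a ≤ c ≤ 5. From constraint 2: f ≤ 3. Hence a + f ≤ 8. But constraint 10 requires a + f ≥ 9, and 9 > 8. Contradiction.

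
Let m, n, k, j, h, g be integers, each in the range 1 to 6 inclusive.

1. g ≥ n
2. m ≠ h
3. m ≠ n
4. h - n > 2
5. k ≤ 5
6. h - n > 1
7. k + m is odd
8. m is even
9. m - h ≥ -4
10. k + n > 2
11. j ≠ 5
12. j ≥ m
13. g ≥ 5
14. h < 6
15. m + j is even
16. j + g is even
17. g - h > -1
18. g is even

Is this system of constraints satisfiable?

Take m = 2, n = 1, k = 3, j = 6, h = 5, g = 6. Then constraint 4: h - n = 4; constraint 6: h - n = 4; constraint 9: m - h = -3, and every other listed constraint is also met.

Satisfiable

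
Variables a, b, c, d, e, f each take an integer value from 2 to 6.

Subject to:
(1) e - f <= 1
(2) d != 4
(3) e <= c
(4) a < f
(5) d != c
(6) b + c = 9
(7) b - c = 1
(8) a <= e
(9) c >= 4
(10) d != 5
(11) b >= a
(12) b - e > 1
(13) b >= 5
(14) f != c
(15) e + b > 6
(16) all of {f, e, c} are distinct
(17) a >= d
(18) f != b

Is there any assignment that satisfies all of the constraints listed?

Satisfiable

Take a = 2, b = 5, c = 4, d = 2, e = 2, f = 3. Then constraint 1: e - f = -1; constraint 6: b + c = 9; constraint 7: b - c = 1, and every other listed constraint is also met.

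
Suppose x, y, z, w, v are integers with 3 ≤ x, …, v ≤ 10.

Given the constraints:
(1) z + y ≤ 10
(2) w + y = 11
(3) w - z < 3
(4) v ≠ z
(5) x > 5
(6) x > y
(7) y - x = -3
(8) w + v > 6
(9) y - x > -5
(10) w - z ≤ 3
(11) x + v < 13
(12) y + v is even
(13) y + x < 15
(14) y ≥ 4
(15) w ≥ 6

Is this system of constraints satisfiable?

Take x = 8, y = 5, z = 4, w = 6, v = 3. Then constraint 1: z + y = 9; constraint 2: w + y = 11; constraint 3: w - z = 2, and every other listed constraint is also met.

Satisfiable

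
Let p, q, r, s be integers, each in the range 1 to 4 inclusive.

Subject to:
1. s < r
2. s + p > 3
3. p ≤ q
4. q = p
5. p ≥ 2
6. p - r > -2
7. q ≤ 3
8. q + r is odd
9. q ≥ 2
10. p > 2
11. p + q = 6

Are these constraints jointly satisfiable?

The assignment p = 3, q = 3, r = 4, s = 1 works:
  constraint 2 holds since s + p = 4.
  constraint 6 holds since p - r = -1.
The rest check out directly.

Satisfiable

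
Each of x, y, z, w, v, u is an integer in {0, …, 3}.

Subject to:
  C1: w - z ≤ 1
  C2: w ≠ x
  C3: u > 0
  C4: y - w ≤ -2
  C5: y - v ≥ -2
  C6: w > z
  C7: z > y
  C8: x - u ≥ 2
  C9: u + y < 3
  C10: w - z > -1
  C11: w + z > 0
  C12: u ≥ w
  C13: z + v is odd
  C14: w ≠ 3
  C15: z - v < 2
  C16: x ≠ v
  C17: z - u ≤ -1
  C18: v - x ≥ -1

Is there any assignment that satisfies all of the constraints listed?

Unsatisfiable

Constraints 1, 4, 5, 8, 17, and 18 give y − v ≥ -2, v − x ≥ -1, x − u ≥ 2, u − z ≥ 1, z − w ≥ -1, w − y ≥ 2.
Adding all 6 inequalities: the left sides telescope to 0, and the right sides sum to (-2) + (-1) + 2 + 1 + (-1) + 2 = 1. So 0 ≥ 1, which is false.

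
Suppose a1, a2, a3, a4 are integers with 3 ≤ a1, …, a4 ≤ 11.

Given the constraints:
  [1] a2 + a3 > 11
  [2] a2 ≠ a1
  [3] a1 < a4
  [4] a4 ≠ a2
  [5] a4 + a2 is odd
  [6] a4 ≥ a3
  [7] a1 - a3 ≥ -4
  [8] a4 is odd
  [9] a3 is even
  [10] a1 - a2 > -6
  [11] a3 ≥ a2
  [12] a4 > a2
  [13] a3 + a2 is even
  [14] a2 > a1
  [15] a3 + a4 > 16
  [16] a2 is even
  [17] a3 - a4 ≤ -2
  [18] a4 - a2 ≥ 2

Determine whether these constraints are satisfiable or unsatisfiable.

Satisfiable

Take a1 = 3, a2 = 6, a3 = 6, a4 = 11. Then constraint 1: a2 + a3 = 12; constraint 7: a1 - a3 = -3; constraint 10: a1 - a2 = -3, and every other listed constraint is also met.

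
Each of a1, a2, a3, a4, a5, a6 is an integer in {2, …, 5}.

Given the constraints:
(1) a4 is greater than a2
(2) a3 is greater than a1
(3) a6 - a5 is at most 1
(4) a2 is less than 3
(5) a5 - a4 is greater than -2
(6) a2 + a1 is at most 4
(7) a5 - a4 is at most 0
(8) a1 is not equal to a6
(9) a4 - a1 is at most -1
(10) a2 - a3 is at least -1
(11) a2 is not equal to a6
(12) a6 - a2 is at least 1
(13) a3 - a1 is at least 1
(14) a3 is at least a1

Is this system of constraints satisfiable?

Constraints 3, 7, 9, 10, 12, and 13 give a1 − a4 ≥ 1, a4 − a5 ≥ 0, a5 − a6 ≥ -1, a6 − a2 ≥ 1, a2 − a3 ≥ -1, a3 − a1 ≥ 1.
Adding all 6 inequalities: the left sides telescope to 0, and the right sides sum to 1 + 0 + (-1) + 1 + (-1) + 1 = 1. So 0 ≥ 1, which is false.

Unsatisfiable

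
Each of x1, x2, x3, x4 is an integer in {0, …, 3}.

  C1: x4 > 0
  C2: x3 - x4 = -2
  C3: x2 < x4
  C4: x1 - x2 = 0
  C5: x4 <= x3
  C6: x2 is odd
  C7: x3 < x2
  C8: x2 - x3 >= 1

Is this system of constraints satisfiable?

Unsatisfiable

Constraints 3, 5, and 7 give x4 ≤ x3, x3 < x2, x2 < x4. Chaining: x4 ≤ x3 < x2 < x4, which forces x4 < x4 — impossible.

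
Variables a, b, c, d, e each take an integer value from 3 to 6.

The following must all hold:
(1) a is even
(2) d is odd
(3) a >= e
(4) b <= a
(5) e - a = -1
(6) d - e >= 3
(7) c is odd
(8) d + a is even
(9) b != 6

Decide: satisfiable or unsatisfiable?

Constraint 2 makes d odd and constraint 1 makes a even, so d + a must be odd. Constraint 8 says d + a is even — contradiction.

Unsatisfiable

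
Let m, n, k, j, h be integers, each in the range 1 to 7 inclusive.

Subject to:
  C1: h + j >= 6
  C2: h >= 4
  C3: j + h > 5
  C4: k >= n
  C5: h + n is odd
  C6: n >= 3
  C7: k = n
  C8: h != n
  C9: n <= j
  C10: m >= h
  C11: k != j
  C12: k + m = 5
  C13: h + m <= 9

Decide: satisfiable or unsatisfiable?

Unsatisfiable

From constraints 4 and 6: k ≥ n ≥ 3. From constraints 2 and 10: m ≥ h ≥ 4. Hence k + m ≥ 7. But constraint 12 requires k + m = 5, and 5 < 7. Contradiction.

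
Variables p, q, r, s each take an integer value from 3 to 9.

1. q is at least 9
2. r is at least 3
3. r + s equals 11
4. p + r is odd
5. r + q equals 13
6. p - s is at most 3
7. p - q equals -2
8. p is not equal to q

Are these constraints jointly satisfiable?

Satisfiable

Try p = 7, q = 9, r = 4, s = 7.
Check constraint 3: r + s = 11; constraint 5: r + q = 13; constraint 6: p - s = 0. The remaining constraints are straightforward to verify.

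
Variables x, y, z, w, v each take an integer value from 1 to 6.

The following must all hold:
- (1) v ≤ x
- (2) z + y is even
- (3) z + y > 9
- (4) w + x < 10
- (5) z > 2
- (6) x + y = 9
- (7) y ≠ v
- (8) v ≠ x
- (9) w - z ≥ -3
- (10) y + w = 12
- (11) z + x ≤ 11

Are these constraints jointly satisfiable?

Satisfiable

Try x = 3, y = 6, z = 6, w = 6, v = 1.
Check constraint 3: z + y = 12; constraint 4: w + x = 9; constraint 6: x + y = 9. The remaining constraints are straightforward to verify.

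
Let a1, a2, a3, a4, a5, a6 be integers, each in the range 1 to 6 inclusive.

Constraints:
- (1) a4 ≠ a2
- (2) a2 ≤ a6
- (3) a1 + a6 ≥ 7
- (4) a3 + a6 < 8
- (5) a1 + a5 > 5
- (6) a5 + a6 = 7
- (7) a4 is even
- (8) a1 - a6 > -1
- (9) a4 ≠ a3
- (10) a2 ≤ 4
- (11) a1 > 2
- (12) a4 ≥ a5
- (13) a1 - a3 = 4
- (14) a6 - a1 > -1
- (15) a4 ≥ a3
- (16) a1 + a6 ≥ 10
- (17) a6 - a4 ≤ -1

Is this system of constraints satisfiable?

Satisfiable

Try a1 = 5, a2 = 2, a3 = 1, a4 = 6, a5 = 2, a6 = 5.
Check constraint 3: a1 + a6 = 10; constraint 4: a3 + a6 = 6. The remaining constraints are straightforward to verify.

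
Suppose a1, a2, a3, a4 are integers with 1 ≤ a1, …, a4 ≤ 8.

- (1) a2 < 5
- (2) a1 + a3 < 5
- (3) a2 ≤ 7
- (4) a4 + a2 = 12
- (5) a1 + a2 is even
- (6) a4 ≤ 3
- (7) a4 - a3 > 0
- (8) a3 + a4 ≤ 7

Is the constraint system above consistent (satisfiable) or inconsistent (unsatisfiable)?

From constraint 6: a4 ≤ 3. From constraint 3: a2 ≤ 7. Hence a4 + a2 ≤ 10. But constraint 4 requires a4 + a2 = 12, and 12 > 10. Contradiction.

Unsatisfiable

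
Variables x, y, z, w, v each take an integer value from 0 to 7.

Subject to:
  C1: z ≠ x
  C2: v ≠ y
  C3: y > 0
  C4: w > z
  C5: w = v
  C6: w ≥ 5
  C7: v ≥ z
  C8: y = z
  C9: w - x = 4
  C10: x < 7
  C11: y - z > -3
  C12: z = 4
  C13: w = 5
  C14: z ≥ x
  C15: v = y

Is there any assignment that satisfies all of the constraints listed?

Unsatisfiable

Constraint 13 fixes w = 5 and constraint 12 fixes z = 4. Constraints 5, 8, and 15 give w = v = y = z, so w = z. But 5 ≠ 4 — contradiction.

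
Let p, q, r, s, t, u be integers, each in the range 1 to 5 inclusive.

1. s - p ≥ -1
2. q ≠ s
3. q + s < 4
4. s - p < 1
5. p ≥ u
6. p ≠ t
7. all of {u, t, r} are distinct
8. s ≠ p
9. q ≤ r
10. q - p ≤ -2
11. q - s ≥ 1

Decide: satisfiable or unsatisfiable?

Constraints 1, 10, and 11 give p − q ≥ 2, q − s ≥ 1, s − p ≥ -1.
Adding all 3 inequalities: the left sides telescope to 0, and the right sides sum to 2 + 1 + (-1) = 2. So 0 ≥ 2, which is false.

Unsatisfiable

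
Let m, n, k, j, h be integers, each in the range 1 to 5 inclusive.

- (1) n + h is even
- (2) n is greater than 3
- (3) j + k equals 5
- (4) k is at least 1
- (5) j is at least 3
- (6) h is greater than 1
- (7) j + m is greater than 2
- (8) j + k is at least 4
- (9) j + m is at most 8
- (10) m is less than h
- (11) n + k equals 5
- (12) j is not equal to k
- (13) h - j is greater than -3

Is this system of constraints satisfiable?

The assignment m = 1, n = 4, k = 1, j = 4, h = 4 works:
  constraint 3 holds since j + k = 5.
  constraint 7 holds since j + m = 5.
  constraint 8 holds since j + k = 5.
The rest check out directly.

Satisfiable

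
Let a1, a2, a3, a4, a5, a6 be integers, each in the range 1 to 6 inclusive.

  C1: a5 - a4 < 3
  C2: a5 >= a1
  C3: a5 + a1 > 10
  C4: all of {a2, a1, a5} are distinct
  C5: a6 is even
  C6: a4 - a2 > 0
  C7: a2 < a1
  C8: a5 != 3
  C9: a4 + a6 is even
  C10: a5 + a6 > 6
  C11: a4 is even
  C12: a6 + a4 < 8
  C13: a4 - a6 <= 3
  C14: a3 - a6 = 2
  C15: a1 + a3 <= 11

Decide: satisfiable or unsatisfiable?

Setting (a1, a2, a3, a4, a5, a6) = (5, 3, 4, 4, 6, 2) satisfies everything: constraint 1: a5 - a4 = 2; constraint 3: a5 + a1 = 11; constraint 6: a4 - a2 = 1, and the others follow.

Satisfiable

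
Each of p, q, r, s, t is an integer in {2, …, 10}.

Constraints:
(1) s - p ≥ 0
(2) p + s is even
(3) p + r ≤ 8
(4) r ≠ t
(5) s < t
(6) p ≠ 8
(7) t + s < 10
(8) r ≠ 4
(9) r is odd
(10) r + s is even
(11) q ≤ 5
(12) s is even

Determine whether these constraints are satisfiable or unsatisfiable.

Constraint 9 makes r odd and constraint 12 makes s even, so r + s must be odd. Constraint 10 says r + s is even — contradiction.

Unsatisfiable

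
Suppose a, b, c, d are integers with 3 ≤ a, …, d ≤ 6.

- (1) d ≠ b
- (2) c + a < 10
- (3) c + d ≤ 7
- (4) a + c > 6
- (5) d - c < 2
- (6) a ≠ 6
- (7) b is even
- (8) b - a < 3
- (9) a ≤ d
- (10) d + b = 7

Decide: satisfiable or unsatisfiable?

The assignment a = 3, b = 4, c = 4, d = 3 works:
  constraint 2 holds since c + a = 7.
  constraint 3 holds since c + d = 7.
  constraint 4 holds since a + c = 7.
The rest check out directly.

Satisfiable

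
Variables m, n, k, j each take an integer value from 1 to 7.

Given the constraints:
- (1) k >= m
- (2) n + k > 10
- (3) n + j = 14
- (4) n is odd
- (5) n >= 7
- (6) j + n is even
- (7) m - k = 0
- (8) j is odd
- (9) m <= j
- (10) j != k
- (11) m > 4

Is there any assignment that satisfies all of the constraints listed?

Satisfiable

The assignment m = 6, n = 7, k = 6, j = 7 works:
  constraint 2 holds since n + k = 13.
  constraint 3 holds since n + j = 14.
  constraint 7 holds since m - k = 0.
The rest check out directly.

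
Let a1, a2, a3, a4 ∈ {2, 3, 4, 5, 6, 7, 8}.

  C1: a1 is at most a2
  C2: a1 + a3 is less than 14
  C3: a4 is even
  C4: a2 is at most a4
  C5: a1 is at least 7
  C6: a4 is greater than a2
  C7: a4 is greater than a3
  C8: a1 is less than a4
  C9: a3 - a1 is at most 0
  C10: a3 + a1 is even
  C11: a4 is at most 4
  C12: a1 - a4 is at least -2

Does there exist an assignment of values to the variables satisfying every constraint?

Unsatisfiable

From constraints 1 and 5: a2 ≥ a1 and a1 ≥ 7, so a2 ≥ 7. From constraints 4 and 11: a2 ≤ a4 and a4 ≤ 4, so a2 ≤ 4. But 4 < 7, so no value of a2 works.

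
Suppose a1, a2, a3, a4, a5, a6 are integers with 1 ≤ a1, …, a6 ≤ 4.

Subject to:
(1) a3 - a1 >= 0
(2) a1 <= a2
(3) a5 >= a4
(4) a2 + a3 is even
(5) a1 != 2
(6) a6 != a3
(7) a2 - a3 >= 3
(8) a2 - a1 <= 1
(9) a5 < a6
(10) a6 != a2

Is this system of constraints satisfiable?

Constraints 1, 7, and 8 give a3 − a1 ≥ 0, a1 − a2 ≥ -1, a2 − a3 ≥ 3.
Adding all 3 inequalities: the left sides telescope to 0, and the right sides sum to 0 + (-1) + 3 = 2. So 0 ≥ 2, which is false.

Unsatisfiable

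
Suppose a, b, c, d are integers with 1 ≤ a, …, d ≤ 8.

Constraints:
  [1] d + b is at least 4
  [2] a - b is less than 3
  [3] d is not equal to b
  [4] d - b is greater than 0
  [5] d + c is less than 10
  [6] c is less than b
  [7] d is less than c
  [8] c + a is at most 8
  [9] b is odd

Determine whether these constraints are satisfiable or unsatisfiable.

Unsatisfiable

Constraints 4, 6, and 7 give c < b, b < d, d < c. Chaining: c < b < d < c, which forces c < c — impossible.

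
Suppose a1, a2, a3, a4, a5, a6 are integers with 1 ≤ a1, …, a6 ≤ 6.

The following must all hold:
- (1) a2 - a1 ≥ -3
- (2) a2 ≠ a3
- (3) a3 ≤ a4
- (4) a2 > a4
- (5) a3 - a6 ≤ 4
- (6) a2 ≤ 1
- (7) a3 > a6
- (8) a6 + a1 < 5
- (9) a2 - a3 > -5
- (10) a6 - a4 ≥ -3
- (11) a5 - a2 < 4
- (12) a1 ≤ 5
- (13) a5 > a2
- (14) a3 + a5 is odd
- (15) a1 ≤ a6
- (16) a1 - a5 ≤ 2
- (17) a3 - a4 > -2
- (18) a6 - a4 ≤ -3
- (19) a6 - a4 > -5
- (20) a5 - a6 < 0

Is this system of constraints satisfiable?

Unsatisfiable

Constraints 3, 4, 7, 13, and 20 give a5 < a6, a6 < a3, a3 ≤ a4, a4 < a2, a2 < a5. Chaining: a5 < a6 < a3 ≤ a4 < a2 < a5, which forces a5 < a5 — impossible.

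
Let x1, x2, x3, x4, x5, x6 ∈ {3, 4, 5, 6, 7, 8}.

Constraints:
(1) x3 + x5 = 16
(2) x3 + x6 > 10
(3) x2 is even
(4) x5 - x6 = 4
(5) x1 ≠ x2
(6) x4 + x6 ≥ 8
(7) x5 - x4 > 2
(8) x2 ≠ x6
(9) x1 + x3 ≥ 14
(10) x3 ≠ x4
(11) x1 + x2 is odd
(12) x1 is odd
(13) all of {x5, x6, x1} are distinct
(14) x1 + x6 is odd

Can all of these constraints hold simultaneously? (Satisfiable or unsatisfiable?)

Satisfiable

Setting (x1, x2, x3, x4, x5, x6) = (7, 8, 8, 4, 8, 4) satisfies everything: constraint 1: x3 + x5 = 16; constraint 2: x3 + x6 = 12; constraint 4: x5 - x6 = 4, and the others follow.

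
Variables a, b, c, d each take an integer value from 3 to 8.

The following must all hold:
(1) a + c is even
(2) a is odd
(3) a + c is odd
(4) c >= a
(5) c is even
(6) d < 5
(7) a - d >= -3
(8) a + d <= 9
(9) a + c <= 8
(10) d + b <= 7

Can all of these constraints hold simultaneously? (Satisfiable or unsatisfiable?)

Constraint 2 makes a odd and constraint 5 makes c even, so a + c must be odd. Constraint 1 says a + c is even — contradiction.

Unsatisfiable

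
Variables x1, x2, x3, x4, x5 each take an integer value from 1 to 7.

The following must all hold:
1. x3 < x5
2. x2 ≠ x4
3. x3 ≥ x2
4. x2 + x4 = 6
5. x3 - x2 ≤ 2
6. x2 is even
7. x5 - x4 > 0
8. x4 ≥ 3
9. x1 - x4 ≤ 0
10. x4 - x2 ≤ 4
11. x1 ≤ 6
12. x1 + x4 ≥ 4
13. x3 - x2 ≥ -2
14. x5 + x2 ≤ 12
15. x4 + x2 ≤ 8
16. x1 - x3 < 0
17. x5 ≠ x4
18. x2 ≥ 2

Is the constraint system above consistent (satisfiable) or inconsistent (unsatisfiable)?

Try x1 = 1, x2 = 2, x3 = 2, x4 = 4, x5 = 7.
Check constraint 4: x2 + x4 = 6; constraint 5: x3 - x2 = 0; constraint 7: x5 - x4 = 3. The remaining constraints are straightforward to verify.

Satisfiable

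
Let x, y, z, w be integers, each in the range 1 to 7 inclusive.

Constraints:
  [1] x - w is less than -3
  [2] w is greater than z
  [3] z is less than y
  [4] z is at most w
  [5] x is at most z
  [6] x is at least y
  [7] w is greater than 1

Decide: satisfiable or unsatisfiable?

Unsatisfiable

Constraints 3, 5, and 6 give y ≤ x, x ≤ z, z < y. Chaining: y ≤ x ≤ z < y, which forces y < y — impossible.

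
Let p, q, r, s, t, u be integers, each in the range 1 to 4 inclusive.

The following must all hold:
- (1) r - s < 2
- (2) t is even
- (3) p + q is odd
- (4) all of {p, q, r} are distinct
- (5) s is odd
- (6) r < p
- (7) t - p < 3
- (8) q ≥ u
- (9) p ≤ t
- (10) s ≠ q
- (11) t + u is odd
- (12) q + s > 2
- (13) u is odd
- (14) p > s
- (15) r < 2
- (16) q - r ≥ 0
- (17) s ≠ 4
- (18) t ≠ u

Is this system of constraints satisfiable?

Satisfiable

One satisfying assignment is p = 4, q = 3, r = 1, s = 1, t = 4, u = 3.
For the less obvious constraints — constraint 1: r - s = 0; constraint 7: t - p = 0; constraint 12: q + s = 4 — and the others hold by inspection.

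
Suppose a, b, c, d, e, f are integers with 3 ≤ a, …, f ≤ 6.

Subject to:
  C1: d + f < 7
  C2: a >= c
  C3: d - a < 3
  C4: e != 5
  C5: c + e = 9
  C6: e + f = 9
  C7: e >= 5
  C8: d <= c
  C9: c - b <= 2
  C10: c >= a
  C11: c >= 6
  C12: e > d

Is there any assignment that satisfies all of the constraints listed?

Unsatisfiable

From constraint 11: c ≥ 6. From constraint 7: e ≥ 5. Hence c + e ≥ 11. But constraint 5 requires c + e = 9, and 9 < 11. Contradiction.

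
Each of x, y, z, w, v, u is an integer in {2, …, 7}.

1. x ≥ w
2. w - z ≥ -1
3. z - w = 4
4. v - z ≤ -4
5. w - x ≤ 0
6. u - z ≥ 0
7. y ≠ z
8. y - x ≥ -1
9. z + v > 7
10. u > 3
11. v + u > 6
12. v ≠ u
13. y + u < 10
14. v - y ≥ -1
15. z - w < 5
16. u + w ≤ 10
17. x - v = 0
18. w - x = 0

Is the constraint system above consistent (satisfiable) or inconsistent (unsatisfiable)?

Constraints 2, 4, 5, 8, and 14 give v − y ≥ -1, y − x ≥ -1, x − w ≥ 0, w − z ≥ -1, z − v ≥ 4.
Adding all 5 inequalities: the left sides telescope to 0, and the right sides sum to (-1) + (-1) + 0 + (-1) + 4 = 1. So 0 ≥ 1, which is false.

Unsatisfiable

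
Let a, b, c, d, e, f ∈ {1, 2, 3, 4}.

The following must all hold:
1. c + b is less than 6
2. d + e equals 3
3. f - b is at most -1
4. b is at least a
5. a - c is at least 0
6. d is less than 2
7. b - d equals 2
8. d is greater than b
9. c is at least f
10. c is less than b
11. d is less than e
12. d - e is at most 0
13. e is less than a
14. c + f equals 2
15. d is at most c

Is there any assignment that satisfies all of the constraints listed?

Constraints 4, 8, 11, and 13 give a ≤ b, b < d, d < e, e < a. Chaining: a ≤ b < d < e < a, which forces a < a — impossible.

Unsatisfiable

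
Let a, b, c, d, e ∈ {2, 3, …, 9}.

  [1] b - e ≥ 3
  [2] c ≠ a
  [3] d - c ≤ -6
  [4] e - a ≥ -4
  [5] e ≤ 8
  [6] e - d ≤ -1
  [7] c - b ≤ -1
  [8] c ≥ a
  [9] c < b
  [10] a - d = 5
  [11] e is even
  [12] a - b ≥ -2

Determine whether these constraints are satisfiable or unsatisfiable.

Unsatisfiable

Constraints 3, 4, 6, 7, and 12 give c − d ≥ 6, d − e ≥ 1, e − a ≥ -4, a − b ≥ -2, b − c ≥ 1.
Adding all 5 inequalities: the left sides telescope to 0, and the right sides sum to 6 + 1 + (-4) + (-2) + 1 = 2. So 0 ≥ 2, which is false.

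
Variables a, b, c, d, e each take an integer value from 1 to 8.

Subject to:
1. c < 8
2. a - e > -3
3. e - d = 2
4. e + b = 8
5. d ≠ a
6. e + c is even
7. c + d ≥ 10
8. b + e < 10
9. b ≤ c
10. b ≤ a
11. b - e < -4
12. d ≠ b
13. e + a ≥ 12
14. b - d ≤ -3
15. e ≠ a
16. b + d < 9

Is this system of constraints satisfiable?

Satisfiable

The assignment a = 6, b = 1, c = 7, d = 5, e = 7 works:
  constraint 2 holds since a - e = -1.
  constraint 3 holds since e - d = 2.
  constraint 4 holds since e + b = 8.
The rest check out directly.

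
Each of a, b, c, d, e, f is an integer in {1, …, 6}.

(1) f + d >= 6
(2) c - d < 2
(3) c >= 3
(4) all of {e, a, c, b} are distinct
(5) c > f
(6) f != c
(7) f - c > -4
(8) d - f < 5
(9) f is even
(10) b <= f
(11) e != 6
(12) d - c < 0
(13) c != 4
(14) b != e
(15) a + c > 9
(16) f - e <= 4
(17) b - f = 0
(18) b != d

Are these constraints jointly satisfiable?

The assignment a = 6, b = 2, c = 5, d = 4, e = 1, f = 2 works:
  constraint 1 holds since f + d = 6.
  constraint 2 holds since c - d = 1.
The rest check out directly.

Satisfiable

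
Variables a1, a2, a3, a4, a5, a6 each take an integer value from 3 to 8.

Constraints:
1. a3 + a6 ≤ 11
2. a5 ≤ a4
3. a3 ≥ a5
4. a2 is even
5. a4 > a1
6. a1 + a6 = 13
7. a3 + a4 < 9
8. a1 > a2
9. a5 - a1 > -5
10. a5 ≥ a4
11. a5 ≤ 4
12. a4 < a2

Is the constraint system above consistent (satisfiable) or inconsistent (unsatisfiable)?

Constraints 5, 8, and 12 give a2 < a1, a1 < a4, a4 < a2. Chaining: a2 < a1 < a4 < a2, which forces a2 < a2 — impossible.

Unsatisfiable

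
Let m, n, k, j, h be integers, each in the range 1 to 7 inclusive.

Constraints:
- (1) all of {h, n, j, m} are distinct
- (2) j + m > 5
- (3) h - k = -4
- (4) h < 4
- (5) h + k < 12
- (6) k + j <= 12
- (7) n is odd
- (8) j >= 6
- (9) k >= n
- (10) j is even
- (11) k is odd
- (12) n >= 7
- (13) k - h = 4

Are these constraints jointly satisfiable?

Unsatisfiable

From constraints 9 and 12: k ≥ n ≥ 7. From constraint 8: j ≥ 6. Hence k + j ≥ 13. But constraint 6 requires k + j ≤ 12, and 12 < 13. Contradiction.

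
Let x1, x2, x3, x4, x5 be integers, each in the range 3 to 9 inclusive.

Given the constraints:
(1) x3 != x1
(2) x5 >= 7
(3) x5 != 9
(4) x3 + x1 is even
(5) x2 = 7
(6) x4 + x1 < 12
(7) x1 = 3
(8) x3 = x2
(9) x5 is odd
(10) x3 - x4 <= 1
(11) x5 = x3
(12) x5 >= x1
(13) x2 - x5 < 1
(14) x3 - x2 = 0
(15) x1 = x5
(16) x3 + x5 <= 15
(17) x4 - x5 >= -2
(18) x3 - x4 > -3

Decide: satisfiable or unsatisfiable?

Constraint 7 fixes x1 = 3 and constraint 5 fixes x2 = 7. Constraints 8, 11, and 15 give x1 = x5 = x3 = x2, so x1 = x2. But 3 ≠ 7 — contradiction.

Unsatisfiable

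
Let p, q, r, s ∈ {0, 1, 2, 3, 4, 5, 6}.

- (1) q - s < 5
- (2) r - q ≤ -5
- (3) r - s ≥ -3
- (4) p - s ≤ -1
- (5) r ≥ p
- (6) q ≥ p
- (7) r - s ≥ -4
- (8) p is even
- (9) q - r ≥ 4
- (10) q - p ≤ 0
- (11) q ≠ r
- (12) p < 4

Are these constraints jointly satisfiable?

Unsatisfiable

Constraints 4, 7, 9, and 10 give r − s ≥ -4, s − p ≥ 1, p − q ≥ 0, q − r ≥ 4.
Adding all 4 inequalities: the left sides telescope to 0, and the right sides sum to (-4) + 1 + 0 + 4 = 1. So 0 ≥ 1, which is false.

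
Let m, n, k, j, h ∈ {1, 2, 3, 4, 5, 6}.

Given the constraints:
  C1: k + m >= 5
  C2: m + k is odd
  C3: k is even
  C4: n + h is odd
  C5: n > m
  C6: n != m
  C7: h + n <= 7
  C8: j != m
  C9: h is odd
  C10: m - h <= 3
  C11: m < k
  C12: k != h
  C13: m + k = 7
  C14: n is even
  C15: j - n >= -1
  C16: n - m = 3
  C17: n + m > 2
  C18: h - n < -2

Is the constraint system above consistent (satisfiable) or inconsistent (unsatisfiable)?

Take m = 1, n = 4, k = 6, j = 5, h = 1. Then constraint 1: k + m = 7; constraint 7: h + n = 5; constraint 10: m - h = 0, and every other listed constraint is also met.

Satisfiable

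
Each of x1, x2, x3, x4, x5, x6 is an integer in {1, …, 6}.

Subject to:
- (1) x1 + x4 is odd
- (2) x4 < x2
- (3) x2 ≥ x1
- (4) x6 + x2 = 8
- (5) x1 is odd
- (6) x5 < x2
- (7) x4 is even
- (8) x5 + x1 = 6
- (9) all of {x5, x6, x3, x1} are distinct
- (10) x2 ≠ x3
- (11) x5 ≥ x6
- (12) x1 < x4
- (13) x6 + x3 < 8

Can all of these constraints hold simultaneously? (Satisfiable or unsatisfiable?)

Satisfiable

Try x1 = 1, x2 = 6, x3 = 4, x4 = 4, x5 = 5, x6 = 2.
Check constraint 4: x6 + x2 = 8; constraint 8: x5 + x1 = 6. The remaining constraints are straightforward to verify.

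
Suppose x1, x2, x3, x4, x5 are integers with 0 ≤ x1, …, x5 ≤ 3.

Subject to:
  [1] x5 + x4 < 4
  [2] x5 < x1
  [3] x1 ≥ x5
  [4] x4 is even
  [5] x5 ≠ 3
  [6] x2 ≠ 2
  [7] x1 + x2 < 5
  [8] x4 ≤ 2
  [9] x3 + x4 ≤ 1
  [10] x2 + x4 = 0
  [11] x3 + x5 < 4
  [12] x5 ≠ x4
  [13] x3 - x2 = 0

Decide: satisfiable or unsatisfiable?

Satisfiable

The assignment x1 = 2, x2 = 0, x3 = 0, x4 = 0, x5 = 1 works:
  constraint 1 holds since x5 + x4 = 1.
  constraint 7 holds since x1 + x2 = 2.
The rest check out directly.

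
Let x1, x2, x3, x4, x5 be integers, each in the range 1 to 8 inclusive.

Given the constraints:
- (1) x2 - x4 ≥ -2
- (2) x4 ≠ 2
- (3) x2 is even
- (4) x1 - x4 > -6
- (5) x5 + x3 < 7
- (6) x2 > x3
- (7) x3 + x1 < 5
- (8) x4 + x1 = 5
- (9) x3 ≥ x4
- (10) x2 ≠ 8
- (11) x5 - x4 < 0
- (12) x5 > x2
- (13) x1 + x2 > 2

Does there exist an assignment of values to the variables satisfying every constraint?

Unsatisfiable

Constraints 6, 9, 11, and 12 give x3 < x2, x2 < x5, x5 < x4, x4 ≤ x3. Chaining: x3 < x2 < x5 < x4 ≤ x3, which forces x3 < x3 — impossible.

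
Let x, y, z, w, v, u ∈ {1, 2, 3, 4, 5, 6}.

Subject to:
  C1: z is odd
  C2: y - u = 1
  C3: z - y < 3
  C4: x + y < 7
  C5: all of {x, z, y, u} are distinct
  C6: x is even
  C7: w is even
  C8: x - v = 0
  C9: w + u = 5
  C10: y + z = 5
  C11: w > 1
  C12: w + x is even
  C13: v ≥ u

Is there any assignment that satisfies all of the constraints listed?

Setting (x, y, z, w, v, u) = (4, 2, 3, 4, 4, 1) satisfies everything: constraint 2: y - u = 1; constraint 3: z - y = 1; constraint 4: x + y = 6, and the others follow.

Satisfiable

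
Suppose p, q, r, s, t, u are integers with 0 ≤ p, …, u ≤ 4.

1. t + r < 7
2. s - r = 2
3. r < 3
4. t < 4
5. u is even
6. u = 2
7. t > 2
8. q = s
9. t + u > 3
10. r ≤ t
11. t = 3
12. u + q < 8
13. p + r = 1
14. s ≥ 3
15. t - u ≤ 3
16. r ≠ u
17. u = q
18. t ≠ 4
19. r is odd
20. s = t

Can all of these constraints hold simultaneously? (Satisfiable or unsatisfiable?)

Unsatisfiable

Constraint 6 fixes u = 2 and constraint 11 fixes t = 3. Constraints 8, 17, and 20 give u = q = s = t, so u = t. But 2 ≠ 3 — contradiction.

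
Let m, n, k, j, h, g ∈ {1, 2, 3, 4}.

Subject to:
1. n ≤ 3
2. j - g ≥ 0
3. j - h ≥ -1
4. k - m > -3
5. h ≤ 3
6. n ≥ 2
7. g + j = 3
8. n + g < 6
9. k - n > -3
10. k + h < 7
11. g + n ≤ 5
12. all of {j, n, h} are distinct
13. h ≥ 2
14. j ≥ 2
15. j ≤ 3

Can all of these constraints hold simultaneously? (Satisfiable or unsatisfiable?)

Constraints 1, 5, 6, 13, 14, and 15 confine each of j, n, h to the 2 values {2, 3}.
Constraint 12 requires all 3 of them to be distinct, but only 2 values are available — impossible by the pigeonhole principle.

Unsatisfiable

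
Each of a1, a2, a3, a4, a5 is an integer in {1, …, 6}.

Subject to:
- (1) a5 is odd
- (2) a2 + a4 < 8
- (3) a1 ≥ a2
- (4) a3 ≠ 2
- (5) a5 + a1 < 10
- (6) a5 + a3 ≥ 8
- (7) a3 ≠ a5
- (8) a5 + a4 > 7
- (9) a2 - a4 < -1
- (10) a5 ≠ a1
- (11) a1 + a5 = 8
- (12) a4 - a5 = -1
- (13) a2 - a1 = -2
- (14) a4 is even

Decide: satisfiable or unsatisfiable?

Satisfiable

Take a1 = 3, a2 = 1, a3 = 6, a4 = 4, a5 = 5. Then constraint 2: a2 + a4 = 5; constraint 5: a5 + a1 = 8, and every other listed constraint is also met.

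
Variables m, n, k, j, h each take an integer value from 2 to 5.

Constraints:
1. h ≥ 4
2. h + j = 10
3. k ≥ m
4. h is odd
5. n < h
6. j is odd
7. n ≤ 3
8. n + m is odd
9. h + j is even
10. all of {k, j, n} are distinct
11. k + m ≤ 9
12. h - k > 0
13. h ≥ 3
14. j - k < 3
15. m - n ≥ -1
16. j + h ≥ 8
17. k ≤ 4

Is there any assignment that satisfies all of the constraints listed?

Satisfiable

The assignment m = 3, n = 2, k = 4, j = 5, h = 5 works:
  constraint 2 holds since h + j = 10.
  constraint 11 holds since k + m = 7.
  constraint 12 holds since h - k = 1.
The rest check out directly.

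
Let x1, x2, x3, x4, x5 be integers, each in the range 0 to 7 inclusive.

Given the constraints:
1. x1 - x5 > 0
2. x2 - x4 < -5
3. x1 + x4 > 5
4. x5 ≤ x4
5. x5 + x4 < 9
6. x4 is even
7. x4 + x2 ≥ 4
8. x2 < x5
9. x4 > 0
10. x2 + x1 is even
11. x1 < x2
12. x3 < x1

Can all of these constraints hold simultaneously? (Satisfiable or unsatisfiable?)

Unsatisfiable

Constraints 1, 8, and 11 give x1 < x2, x2 < x5, x5 < x1. Chaining: x1 < x2 < x5 < x1, which forces x1 < x1 — impossible.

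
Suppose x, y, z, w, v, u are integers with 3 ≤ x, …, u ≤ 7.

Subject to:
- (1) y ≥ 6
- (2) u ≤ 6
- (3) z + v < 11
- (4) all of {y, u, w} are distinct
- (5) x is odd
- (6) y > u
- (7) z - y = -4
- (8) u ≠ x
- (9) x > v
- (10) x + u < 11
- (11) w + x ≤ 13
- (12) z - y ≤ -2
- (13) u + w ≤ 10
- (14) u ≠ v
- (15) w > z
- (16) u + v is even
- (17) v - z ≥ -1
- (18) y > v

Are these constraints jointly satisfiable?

Satisfiable

Take x = 7, y = 7, z = 3, w = 4, v = 5, u = 3. Then constraint 3: z + v = 8; constraint 7: z - y = -4; constraint 10: x + u = 10, and every other listed constraint is also met.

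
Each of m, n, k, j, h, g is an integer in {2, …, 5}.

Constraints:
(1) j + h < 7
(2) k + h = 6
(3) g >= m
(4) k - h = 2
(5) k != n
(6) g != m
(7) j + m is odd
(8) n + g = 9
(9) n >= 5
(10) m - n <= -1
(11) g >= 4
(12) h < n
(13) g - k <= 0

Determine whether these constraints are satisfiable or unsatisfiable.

The assignment m = 3, n = 5, k = 4, j = 4, h = 2, g = 4 works:
  constraint 1 holds since j + h = 6.
  constraint 2 holds since k + h = 6.
  constraint 4 holds since k - h = 2.
The rest check out directly.

Satisfiable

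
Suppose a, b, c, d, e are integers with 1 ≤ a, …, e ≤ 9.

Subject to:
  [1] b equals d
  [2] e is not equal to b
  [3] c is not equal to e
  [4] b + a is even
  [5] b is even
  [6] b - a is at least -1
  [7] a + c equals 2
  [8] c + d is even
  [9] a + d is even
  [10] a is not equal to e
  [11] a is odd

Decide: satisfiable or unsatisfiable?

Unsatisfiable

Constraint 5 makes b even and constraint 11 makes a odd, so b + a must be odd. Constraint 4 says b + a is even — contradiction.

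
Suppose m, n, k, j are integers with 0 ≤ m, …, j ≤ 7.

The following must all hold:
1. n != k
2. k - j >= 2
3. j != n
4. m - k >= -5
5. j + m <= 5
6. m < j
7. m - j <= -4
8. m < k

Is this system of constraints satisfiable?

Unsatisfiable

Constraints 2, 4, and 7 give j − m ≥ 4, m − k ≥ -5, k − j ≥ 2.
Adding all 3 inequalities: the left sides telescope to 0, and the right sides sum to 4 + (-5) + 2 = 1. So 0 ≥ 1, which is false.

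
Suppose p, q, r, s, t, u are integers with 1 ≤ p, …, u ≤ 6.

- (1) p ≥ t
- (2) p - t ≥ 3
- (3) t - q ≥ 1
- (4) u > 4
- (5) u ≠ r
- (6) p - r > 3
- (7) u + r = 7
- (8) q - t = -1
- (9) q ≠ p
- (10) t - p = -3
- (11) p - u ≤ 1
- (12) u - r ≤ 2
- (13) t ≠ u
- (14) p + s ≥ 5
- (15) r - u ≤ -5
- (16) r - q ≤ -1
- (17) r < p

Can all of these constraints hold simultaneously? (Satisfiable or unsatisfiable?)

Constraints 2, 3, 11, 12, and 16 give p − t ≥ 3, t − q ≥ 1, q − r ≥ 1, r − u ≥ -2, u − p ≥ -1.
Adding all 5 inequalities: the left sides telescope to 0, and the right sides sum to 3 + 1 + 1 + (-2) + (-1) = 2. So 0 ≥ 2, which is false.

Unsatisfiable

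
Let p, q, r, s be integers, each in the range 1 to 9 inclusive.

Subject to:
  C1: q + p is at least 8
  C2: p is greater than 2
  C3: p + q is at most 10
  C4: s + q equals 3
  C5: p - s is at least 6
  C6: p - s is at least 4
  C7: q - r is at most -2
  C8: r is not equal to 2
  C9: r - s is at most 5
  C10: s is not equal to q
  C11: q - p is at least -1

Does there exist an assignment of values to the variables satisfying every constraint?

Constraints 5, 7, 9, and 11 give p − s ≥ 6, s − r ≥ -5, r − q ≥ 2, q − p ≥ -1.
Adding all 4 inequalities: the left sides telescope to 0, and the right sides sum to 6 + (-5) + 2 + (-1) = 2. So 0 ≥ 2, which is false.

Unsatisfiable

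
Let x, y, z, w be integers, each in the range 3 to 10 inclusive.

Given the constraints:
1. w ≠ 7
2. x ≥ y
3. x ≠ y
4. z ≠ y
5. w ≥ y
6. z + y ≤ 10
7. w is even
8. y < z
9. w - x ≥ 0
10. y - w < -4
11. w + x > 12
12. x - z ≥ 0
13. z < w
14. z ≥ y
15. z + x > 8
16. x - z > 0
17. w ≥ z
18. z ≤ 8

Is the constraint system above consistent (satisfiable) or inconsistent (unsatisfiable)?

One satisfying assignment is x = 7, y = 3, z = 4, w = 8.
For the less obvious constraints — constraint 6: z + y = 7; constraint 9: w - x = 1 — and the others hold by inspection.

Satisfiable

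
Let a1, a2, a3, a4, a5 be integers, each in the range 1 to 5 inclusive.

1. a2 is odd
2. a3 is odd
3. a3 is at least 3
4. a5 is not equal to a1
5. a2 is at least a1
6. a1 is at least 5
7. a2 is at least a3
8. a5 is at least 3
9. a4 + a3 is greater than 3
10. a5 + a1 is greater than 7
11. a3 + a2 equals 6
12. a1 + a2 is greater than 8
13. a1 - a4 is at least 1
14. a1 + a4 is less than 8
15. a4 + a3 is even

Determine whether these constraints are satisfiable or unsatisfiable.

Unsatisfiable

From constraint 3: a3 ≥ 3. From constraints 5 and 6: a2 ≥ a1 ≥ 5. Hence a3 + a2 ≥ 8. But constraint 11 requires a3 + a2 = 6, and 6 < 8. Contradiction.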